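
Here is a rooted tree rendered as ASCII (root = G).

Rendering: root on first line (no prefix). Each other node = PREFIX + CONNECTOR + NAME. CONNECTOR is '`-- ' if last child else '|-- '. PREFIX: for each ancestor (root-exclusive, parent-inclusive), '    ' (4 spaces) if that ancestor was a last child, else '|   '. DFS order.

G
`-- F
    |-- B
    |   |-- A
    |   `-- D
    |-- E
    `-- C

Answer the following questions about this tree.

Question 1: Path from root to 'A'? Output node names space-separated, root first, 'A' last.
Answer: G F B A

Derivation:
Walk down from root: G -> F -> B -> A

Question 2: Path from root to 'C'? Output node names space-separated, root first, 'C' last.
Answer: G F C

Derivation:
Walk down from root: G -> F -> C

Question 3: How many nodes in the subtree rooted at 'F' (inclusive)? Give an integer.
Answer: 6

Derivation:
Subtree rooted at F contains: A, B, C, D, E, F
Count = 6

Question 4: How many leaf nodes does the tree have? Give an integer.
Leaves (nodes with no children): A, C, D, E

Answer: 4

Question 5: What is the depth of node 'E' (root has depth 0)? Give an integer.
Answer: 2

Derivation:
Path from root to E: G -> F -> E
Depth = number of edges = 2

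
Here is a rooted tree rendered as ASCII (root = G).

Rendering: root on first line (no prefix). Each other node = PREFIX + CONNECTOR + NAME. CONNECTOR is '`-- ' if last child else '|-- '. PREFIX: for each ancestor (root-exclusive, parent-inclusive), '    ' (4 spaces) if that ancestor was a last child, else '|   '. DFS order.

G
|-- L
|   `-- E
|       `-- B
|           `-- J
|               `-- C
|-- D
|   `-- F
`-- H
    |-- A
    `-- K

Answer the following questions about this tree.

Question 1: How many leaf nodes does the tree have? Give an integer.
Leaves (nodes with no children): A, C, F, K

Answer: 4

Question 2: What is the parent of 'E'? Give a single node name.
Answer: L

Derivation:
Scan adjacency: E appears as child of L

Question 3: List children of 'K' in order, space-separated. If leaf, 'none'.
Answer: none

Derivation:
Node K's children (from adjacency): (leaf)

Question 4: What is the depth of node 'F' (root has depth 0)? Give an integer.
Path from root to F: G -> D -> F
Depth = number of edges = 2

Answer: 2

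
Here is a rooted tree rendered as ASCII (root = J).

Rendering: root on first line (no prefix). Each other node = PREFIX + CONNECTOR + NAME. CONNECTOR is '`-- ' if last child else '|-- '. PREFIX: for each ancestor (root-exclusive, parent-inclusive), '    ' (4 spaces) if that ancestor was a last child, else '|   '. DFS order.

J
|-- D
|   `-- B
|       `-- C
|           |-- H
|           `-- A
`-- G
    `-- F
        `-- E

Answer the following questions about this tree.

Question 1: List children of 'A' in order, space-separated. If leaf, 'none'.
Answer: none

Derivation:
Node A's children (from adjacency): (leaf)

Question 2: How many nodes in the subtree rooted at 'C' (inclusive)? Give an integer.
Subtree rooted at C contains: A, C, H
Count = 3

Answer: 3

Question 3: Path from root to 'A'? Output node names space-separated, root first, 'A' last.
Walk down from root: J -> D -> B -> C -> A

Answer: J D B C A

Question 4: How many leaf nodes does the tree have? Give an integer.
Answer: 3

Derivation:
Leaves (nodes with no children): A, E, H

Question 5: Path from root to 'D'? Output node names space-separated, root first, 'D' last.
Answer: J D

Derivation:
Walk down from root: J -> D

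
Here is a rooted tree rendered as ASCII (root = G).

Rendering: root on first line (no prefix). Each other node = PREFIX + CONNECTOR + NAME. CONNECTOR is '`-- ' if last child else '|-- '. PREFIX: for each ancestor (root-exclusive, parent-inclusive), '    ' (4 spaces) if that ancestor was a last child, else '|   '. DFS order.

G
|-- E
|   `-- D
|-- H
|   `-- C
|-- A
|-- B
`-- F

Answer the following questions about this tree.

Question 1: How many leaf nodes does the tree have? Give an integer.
Leaves (nodes with no children): A, B, C, D, F

Answer: 5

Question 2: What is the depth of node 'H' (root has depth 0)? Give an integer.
Path from root to H: G -> H
Depth = number of edges = 1

Answer: 1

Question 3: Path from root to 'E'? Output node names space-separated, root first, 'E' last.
Answer: G E

Derivation:
Walk down from root: G -> E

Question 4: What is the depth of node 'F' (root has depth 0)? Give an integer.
Path from root to F: G -> F
Depth = number of edges = 1

Answer: 1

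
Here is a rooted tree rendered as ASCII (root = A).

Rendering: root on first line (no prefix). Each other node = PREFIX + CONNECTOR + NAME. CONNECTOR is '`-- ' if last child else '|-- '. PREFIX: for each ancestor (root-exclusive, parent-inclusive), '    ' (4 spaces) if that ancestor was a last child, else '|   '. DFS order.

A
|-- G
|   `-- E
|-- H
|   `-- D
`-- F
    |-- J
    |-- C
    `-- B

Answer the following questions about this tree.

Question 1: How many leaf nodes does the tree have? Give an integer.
Answer: 5

Derivation:
Leaves (nodes with no children): B, C, D, E, J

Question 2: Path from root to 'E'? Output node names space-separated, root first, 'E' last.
Answer: A G E

Derivation:
Walk down from root: A -> G -> E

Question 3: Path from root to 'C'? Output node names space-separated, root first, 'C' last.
Walk down from root: A -> F -> C

Answer: A F C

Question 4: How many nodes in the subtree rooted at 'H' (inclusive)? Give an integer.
Subtree rooted at H contains: D, H
Count = 2

Answer: 2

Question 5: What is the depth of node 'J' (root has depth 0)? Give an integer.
Path from root to J: A -> F -> J
Depth = number of edges = 2

Answer: 2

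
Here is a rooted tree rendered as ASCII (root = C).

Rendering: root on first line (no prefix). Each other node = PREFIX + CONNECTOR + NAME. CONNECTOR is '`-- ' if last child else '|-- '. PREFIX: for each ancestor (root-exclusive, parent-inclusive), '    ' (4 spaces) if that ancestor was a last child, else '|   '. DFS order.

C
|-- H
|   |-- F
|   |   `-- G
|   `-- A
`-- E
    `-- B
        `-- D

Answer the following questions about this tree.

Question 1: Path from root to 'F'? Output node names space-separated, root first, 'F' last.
Answer: C H F

Derivation:
Walk down from root: C -> H -> F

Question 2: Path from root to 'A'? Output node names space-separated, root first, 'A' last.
Walk down from root: C -> H -> A

Answer: C H A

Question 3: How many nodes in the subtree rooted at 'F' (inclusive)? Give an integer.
Subtree rooted at F contains: F, G
Count = 2

Answer: 2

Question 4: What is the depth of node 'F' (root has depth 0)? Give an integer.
Path from root to F: C -> H -> F
Depth = number of edges = 2

Answer: 2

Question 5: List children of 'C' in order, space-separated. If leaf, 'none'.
Node C's children (from adjacency): H, E

Answer: H E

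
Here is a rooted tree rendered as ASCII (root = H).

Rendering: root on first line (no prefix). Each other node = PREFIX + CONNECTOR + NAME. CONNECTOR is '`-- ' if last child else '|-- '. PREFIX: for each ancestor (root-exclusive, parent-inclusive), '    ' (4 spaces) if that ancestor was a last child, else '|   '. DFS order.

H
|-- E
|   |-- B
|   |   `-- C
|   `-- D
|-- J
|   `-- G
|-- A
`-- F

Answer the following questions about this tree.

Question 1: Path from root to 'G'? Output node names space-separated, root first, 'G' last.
Walk down from root: H -> J -> G

Answer: H J G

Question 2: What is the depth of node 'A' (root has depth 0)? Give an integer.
Path from root to A: H -> A
Depth = number of edges = 1

Answer: 1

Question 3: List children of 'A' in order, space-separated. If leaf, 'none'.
Answer: none

Derivation:
Node A's children (from adjacency): (leaf)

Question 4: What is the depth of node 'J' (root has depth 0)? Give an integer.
Answer: 1

Derivation:
Path from root to J: H -> J
Depth = number of edges = 1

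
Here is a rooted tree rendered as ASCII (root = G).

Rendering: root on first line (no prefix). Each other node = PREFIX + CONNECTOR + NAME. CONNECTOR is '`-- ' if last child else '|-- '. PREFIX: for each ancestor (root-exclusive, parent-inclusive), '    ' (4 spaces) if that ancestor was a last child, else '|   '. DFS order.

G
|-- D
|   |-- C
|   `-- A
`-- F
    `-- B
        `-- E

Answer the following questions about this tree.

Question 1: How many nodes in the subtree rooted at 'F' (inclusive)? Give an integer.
Answer: 3

Derivation:
Subtree rooted at F contains: B, E, F
Count = 3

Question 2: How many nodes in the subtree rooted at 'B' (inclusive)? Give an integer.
Answer: 2

Derivation:
Subtree rooted at B contains: B, E
Count = 2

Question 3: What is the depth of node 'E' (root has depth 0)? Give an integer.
Answer: 3

Derivation:
Path from root to E: G -> F -> B -> E
Depth = number of edges = 3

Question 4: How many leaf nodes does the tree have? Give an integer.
Answer: 3

Derivation:
Leaves (nodes with no children): A, C, E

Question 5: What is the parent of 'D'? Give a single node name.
Answer: G

Derivation:
Scan adjacency: D appears as child of G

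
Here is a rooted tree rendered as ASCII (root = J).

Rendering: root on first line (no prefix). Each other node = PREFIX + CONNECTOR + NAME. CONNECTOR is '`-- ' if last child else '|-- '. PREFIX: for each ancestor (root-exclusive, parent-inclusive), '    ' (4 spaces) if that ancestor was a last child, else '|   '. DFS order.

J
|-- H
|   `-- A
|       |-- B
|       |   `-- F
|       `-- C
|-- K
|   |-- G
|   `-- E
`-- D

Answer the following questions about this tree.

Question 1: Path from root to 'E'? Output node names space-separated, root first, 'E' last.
Answer: J K E

Derivation:
Walk down from root: J -> K -> E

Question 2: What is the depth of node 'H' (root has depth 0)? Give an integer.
Path from root to H: J -> H
Depth = number of edges = 1

Answer: 1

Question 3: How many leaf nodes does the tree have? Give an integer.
Answer: 5

Derivation:
Leaves (nodes with no children): C, D, E, F, G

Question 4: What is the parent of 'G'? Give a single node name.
Scan adjacency: G appears as child of K

Answer: K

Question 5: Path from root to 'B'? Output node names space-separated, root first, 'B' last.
Walk down from root: J -> H -> A -> B

Answer: J H A B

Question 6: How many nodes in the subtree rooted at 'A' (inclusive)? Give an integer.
Answer: 4

Derivation:
Subtree rooted at A contains: A, B, C, F
Count = 4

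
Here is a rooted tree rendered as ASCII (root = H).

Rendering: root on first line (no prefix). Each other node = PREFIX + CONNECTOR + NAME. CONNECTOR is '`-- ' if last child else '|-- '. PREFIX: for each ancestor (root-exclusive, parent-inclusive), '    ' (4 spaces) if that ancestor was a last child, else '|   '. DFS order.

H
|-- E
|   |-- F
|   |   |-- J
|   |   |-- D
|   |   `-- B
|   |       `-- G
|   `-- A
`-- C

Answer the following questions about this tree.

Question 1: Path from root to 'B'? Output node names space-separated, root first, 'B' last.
Walk down from root: H -> E -> F -> B

Answer: H E F B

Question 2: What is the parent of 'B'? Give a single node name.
Scan adjacency: B appears as child of F

Answer: F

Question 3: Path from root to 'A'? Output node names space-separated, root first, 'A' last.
Walk down from root: H -> E -> A

Answer: H E A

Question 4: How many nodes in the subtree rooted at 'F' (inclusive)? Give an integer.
Subtree rooted at F contains: B, D, F, G, J
Count = 5

Answer: 5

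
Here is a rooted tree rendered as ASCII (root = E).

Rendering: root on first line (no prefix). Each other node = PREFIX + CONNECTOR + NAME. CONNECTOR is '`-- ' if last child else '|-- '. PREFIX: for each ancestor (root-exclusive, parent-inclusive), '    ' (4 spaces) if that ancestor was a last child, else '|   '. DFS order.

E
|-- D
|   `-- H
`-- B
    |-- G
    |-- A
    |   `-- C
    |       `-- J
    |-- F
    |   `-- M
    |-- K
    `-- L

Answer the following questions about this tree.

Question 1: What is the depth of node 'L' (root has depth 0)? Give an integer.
Answer: 2

Derivation:
Path from root to L: E -> B -> L
Depth = number of edges = 2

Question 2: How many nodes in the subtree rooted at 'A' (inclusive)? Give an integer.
Answer: 3

Derivation:
Subtree rooted at A contains: A, C, J
Count = 3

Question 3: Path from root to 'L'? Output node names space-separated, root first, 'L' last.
Answer: E B L

Derivation:
Walk down from root: E -> B -> L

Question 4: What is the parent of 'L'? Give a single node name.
Answer: B

Derivation:
Scan adjacency: L appears as child of B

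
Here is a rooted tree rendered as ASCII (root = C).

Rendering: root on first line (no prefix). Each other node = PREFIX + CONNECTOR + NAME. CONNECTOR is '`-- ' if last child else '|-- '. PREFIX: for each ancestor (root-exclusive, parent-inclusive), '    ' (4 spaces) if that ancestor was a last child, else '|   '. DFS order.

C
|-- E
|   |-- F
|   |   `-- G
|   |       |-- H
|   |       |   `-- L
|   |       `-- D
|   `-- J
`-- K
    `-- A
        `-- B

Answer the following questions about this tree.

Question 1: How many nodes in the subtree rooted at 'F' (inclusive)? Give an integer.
Answer: 5

Derivation:
Subtree rooted at F contains: D, F, G, H, L
Count = 5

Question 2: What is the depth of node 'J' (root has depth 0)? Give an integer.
Answer: 2

Derivation:
Path from root to J: C -> E -> J
Depth = number of edges = 2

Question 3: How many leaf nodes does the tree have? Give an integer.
Answer: 4

Derivation:
Leaves (nodes with no children): B, D, J, L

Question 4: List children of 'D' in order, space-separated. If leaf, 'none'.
Node D's children (from adjacency): (leaf)

Answer: none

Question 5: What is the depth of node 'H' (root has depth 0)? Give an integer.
Answer: 4

Derivation:
Path from root to H: C -> E -> F -> G -> H
Depth = number of edges = 4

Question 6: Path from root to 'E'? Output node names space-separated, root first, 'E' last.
Walk down from root: C -> E

Answer: C E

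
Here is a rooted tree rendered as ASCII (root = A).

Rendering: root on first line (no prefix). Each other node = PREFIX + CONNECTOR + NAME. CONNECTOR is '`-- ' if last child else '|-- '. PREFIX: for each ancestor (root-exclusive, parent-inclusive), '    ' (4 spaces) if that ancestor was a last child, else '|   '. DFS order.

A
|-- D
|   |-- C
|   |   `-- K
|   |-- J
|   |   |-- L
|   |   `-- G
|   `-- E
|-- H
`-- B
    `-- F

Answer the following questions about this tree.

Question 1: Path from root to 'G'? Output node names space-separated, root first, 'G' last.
Answer: A D J G

Derivation:
Walk down from root: A -> D -> J -> G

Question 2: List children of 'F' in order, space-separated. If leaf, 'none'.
Answer: none

Derivation:
Node F's children (from adjacency): (leaf)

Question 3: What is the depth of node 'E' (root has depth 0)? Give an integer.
Path from root to E: A -> D -> E
Depth = number of edges = 2

Answer: 2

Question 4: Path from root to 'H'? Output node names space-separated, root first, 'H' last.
Answer: A H

Derivation:
Walk down from root: A -> H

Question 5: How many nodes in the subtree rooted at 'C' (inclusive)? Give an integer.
Subtree rooted at C contains: C, K
Count = 2

Answer: 2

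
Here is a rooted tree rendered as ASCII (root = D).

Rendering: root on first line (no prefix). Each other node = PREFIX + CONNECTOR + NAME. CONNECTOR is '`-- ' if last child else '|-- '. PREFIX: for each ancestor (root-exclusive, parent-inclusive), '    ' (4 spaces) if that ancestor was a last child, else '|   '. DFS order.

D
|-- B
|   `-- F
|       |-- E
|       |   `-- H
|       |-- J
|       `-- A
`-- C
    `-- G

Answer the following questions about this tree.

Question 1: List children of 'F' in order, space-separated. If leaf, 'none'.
Answer: E J A

Derivation:
Node F's children (from adjacency): E, J, A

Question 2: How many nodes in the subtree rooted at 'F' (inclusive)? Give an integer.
Subtree rooted at F contains: A, E, F, H, J
Count = 5

Answer: 5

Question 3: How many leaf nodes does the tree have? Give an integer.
Answer: 4

Derivation:
Leaves (nodes with no children): A, G, H, J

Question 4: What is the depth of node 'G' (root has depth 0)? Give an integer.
Path from root to G: D -> C -> G
Depth = number of edges = 2

Answer: 2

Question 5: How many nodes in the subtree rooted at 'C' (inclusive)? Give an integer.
Subtree rooted at C contains: C, G
Count = 2

Answer: 2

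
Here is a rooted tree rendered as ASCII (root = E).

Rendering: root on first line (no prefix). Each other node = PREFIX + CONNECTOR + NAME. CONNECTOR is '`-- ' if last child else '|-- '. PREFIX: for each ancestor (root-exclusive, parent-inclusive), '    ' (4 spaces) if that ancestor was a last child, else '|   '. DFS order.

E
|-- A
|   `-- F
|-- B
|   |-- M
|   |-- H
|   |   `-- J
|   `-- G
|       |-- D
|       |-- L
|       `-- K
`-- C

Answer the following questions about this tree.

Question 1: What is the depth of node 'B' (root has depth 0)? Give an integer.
Answer: 1

Derivation:
Path from root to B: E -> B
Depth = number of edges = 1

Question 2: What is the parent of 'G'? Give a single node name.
Answer: B

Derivation:
Scan adjacency: G appears as child of B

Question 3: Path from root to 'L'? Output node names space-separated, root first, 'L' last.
Walk down from root: E -> B -> G -> L

Answer: E B G L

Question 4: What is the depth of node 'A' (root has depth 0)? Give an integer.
Answer: 1

Derivation:
Path from root to A: E -> A
Depth = number of edges = 1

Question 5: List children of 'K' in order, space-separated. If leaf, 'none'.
Node K's children (from adjacency): (leaf)

Answer: none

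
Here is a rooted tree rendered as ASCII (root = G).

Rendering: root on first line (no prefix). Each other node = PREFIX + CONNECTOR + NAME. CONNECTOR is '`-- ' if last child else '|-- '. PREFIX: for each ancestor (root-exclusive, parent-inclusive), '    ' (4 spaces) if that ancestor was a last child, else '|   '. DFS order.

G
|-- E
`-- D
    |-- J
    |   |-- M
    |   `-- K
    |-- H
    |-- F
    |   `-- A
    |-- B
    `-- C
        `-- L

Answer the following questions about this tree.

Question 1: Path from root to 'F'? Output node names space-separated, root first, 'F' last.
Walk down from root: G -> D -> F

Answer: G D F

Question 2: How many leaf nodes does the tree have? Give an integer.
Leaves (nodes with no children): A, B, E, H, K, L, M

Answer: 7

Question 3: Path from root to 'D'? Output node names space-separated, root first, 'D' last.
Walk down from root: G -> D

Answer: G D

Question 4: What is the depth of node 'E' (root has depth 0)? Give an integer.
Answer: 1

Derivation:
Path from root to E: G -> E
Depth = number of edges = 1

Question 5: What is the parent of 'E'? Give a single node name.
Answer: G

Derivation:
Scan adjacency: E appears as child of G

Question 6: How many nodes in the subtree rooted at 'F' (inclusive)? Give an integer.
Subtree rooted at F contains: A, F
Count = 2

Answer: 2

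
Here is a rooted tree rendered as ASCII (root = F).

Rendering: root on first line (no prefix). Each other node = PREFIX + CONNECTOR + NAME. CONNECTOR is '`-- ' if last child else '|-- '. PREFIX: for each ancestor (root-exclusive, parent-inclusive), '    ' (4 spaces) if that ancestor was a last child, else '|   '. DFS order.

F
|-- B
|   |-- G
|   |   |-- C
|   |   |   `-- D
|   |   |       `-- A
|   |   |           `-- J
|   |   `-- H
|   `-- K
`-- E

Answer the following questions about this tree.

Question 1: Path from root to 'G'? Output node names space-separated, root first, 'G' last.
Walk down from root: F -> B -> G

Answer: F B G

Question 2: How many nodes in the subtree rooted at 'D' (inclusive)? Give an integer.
Answer: 3

Derivation:
Subtree rooted at D contains: A, D, J
Count = 3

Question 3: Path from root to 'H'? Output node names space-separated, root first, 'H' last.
Walk down from root: F -> B -> G -> H

Answer: F B G H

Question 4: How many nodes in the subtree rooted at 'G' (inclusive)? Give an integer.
Answer: 6

Derivation:
Subtree rooted at G contains: A, C, D, G, H, J
Count = 6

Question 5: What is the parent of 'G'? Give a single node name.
Answer: B

Derivation:
Scan adjacency: G appears as child of B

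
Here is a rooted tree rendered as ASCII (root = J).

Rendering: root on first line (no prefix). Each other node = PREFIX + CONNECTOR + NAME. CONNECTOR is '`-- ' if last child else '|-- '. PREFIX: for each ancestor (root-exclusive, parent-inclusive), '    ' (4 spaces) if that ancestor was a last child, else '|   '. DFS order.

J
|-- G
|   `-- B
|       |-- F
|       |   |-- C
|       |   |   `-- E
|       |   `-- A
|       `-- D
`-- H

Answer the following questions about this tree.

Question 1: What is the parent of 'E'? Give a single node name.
Answer: C

Derivation:
Scan adjacency: E appears as child of C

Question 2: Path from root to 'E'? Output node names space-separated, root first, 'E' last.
Walk down from root: J -> G -> B -> F -> C -> E

Answer: J G B F C E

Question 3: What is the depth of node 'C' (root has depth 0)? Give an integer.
Answer: 4

Derivation:
Path from root to C: J -> G -> B -> F -> C
Depth = number of edges = 4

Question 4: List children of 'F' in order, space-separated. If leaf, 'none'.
Node F's children (from adjacency): C, A

Answer: C A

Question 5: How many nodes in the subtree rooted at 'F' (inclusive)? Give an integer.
Subtree rooted at F contains: A, C, E, F
Count = 4

Answer: 4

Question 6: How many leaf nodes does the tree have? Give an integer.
Leaves (nodes with no children): A, D, E, H

Answer: 4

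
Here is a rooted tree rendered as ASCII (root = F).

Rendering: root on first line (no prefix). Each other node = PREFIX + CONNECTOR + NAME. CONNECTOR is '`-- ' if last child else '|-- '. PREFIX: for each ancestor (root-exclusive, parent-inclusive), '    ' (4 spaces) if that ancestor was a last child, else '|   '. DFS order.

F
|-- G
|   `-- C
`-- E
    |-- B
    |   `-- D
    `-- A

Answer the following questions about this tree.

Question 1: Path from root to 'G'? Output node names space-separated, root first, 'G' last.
Answer: F G

Derivation:
Walk down from root: F -> G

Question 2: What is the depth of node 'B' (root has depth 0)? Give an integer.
Path from root to B: F -> E -> B
Depth = number of edges = 2

Answer: 2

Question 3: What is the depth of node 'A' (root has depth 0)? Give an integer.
Answer: 2

Derivation:
Path from root to A: F -> E -> A
Depth = number of edges = 2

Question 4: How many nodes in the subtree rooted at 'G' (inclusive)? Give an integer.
Subtree rooted at G contains: C, G
Count = 2

Answer: 2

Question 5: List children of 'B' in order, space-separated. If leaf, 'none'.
Answer: D

Derivation:
Node B's children (from adjacency): D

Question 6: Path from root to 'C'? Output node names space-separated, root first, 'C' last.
Answer: F G C

Derivation:
Walk down from root: F -> G -> C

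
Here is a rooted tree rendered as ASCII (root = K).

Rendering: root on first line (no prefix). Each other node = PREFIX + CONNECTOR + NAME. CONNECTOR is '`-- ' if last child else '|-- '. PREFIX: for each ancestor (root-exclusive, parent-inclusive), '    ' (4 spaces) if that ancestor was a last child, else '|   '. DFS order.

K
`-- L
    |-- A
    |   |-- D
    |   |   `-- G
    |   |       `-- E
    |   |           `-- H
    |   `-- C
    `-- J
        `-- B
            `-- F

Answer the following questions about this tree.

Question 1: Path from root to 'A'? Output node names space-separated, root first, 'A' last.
Walk down from root: K -> L -> A

Answer: K L A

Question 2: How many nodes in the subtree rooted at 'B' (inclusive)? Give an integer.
Subtree rooted at B contains: B, F
Count = 2

Answer: 2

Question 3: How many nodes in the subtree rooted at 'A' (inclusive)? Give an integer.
Answer: 6

Derivation:
Subtree rooted at A contains: A, C, D, E, G, H
Count = 6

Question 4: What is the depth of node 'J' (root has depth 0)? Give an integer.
Path from root to J: K -> L -> J
Depth = number of edges = 2

Answer: 2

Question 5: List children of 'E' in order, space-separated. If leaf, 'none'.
Node E's children (from adjacency): H

Answer: H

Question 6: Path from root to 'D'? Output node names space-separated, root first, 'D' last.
Walk down from root: K -> L -> A -> D

Answer: K L A D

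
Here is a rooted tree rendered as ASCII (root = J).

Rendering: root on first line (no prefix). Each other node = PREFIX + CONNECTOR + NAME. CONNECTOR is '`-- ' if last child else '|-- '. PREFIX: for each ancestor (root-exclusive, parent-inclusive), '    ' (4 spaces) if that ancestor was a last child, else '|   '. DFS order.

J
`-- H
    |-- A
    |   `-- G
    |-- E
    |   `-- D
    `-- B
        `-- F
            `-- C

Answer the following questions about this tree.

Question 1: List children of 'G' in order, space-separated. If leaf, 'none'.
Answer: none

Derivation:
Node G's children (from adjacency): (leaf)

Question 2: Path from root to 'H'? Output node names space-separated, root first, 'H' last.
Answer: J H

Derivation:
Walk down from root: J -> H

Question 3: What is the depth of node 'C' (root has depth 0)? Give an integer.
Answer: 4

Derivation:
Path from root to C: J -> H -> B -> F -> C
Depth = number of edges = 4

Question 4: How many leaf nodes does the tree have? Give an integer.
Leaves (nodes with no children): C, D, G

Answer: 3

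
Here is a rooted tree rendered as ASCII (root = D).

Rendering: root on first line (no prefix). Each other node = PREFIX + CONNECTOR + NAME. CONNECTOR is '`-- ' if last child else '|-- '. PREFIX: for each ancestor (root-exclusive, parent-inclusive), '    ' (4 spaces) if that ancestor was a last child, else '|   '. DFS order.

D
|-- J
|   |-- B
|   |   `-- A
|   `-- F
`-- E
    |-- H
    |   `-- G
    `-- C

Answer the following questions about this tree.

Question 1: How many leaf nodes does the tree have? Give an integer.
Leaves (nodes with no children): A, C, F, G

Answer: 4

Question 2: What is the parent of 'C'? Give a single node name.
Scan adjacency: C appears as child of E

Answer: E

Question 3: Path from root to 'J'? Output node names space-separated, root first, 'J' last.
Walk down from root: D -> J

Answer: D J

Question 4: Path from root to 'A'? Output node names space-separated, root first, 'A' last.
Walk down from root: D -> J -> B -> A

Answer: D J B A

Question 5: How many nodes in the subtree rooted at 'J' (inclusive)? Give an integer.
Subtree rooted at J contains: A, B, F, J
Count = 4

Answer: 4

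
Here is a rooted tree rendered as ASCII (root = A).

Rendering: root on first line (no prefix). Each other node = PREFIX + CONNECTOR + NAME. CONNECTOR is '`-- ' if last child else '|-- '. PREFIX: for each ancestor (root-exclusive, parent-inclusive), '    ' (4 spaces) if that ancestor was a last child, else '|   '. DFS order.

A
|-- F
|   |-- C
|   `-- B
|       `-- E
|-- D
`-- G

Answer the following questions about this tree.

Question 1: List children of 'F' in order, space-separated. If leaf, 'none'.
Node F's children (from adjacency): C, B

Answer: C B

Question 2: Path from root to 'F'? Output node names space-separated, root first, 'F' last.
Answer: A F

Derivation:
Walk down from root: A -> F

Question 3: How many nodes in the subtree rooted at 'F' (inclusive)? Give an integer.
Answer: 4

Derivation:
Subtree rooted at F contains: B, C, E, F
Count = 4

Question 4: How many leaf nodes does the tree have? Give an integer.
Leaves (nodes with no children): C, D, E, G

Answer: 4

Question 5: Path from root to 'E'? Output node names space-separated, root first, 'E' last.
Walk down from root: A -> F -> B -> E

Answer: A F B E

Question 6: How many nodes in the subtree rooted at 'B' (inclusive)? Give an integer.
Answer: 2

Derivation:
Subtree rooted at B contains: B, E
Count = 2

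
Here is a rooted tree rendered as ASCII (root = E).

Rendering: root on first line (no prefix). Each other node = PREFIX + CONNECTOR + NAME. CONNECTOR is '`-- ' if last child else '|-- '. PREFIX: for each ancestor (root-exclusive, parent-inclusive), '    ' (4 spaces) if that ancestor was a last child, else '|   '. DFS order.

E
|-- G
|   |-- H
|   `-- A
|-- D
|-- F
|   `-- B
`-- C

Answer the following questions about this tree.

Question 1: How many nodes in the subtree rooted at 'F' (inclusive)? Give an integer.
Answer: 2

Derivation:
Subtree rooted at F contains: B, F
Count = 2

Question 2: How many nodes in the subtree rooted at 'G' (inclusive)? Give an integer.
Subtree rooted at G contains: A, G, H
Count = 3

Answer: 3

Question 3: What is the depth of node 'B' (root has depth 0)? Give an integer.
Path from root to B: E -> F -> B
Depth = number of edges = 2

Answer: 2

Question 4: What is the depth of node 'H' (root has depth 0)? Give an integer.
Path from root to H: E -> G -> H
Depth = number of edges = 2

Answer: 2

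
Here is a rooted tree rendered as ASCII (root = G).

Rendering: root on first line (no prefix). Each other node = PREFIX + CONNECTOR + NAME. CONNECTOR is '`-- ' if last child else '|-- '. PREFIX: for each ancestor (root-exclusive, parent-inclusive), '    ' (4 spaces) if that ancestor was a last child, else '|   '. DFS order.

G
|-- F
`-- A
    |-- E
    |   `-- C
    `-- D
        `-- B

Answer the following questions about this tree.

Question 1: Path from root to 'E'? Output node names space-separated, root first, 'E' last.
Walk down from root: G -> A -> E

Answer: G A E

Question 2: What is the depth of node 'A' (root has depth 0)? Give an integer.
Answer: 1

Derivation:
Path from root to A: G -> A
Depth = number of edges = 1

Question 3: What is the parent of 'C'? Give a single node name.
Answer: E

Derivation:
Scan adjacency: C appears as child of E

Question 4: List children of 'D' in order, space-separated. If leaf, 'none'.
Answer: B

Derivation:
Node D's children (from adjacency): B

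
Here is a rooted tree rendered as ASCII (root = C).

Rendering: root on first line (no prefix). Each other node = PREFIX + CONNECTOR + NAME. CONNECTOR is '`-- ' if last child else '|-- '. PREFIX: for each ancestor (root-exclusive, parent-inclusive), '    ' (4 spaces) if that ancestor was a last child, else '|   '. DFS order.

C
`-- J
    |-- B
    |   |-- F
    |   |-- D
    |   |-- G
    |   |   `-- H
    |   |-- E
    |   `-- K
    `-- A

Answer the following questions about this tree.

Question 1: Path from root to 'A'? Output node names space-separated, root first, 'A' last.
Walk down from root: C -> J -> A

Answer: C J A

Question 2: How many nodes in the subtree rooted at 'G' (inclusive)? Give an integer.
Answer: 2

Derivation:
Subtree rooted at G contains: G, H
Count = 2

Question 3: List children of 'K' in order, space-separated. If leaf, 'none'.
Node K's children (from adjacency): (leaf)

Answer: none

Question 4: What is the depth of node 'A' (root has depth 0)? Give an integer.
Answer: 2

Derivation:
Path from root to A: C -> J -> A
Depth = number of edges = 2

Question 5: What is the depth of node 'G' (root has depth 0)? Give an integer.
Path from root to G: C -> J -> B -> G
Depth = number of edges = 3

Answer: 3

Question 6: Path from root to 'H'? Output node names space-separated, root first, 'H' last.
Answer: C J B G H

Derivation:
Walk down from root: C -> J -> B -> G -> H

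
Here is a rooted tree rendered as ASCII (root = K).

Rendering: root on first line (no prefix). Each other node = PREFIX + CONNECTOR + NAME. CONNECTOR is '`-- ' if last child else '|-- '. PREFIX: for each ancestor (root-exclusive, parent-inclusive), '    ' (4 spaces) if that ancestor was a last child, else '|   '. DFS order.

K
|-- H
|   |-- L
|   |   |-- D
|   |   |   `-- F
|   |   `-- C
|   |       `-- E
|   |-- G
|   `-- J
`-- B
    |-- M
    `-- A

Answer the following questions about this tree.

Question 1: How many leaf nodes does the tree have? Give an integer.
Answer: 6

Derivation:
Leaves (nodes with no children): A, E, F, G, J, M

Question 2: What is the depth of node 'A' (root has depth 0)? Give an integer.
Answer: 2

Derivation:
Path from root to A: K -> B -> A
Depth = number of edges = 2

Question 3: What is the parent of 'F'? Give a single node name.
Scan adjacency: F appears as child of D

Answer: D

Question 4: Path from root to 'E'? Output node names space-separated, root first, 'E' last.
Answer: K H L C E

Derivation:
Walk down from root: K -> H -> L -> C -> E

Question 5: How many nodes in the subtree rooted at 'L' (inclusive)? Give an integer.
Answer: 5

Derivation:
Subtree rooted at L contains: C, D, E, F, L
Count = 5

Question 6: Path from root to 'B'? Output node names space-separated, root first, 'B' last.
Answer: K B

Derivation:
Walk down from root: K -> B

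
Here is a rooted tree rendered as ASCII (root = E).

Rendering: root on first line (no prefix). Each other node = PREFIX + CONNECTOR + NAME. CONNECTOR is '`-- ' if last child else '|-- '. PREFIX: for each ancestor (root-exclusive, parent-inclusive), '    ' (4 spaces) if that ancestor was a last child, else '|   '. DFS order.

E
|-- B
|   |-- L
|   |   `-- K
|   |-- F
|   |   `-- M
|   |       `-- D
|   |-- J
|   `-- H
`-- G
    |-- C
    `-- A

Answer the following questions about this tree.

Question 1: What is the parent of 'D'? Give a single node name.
Answer: M

Derivation:
Scan adjacency: D appears as child of M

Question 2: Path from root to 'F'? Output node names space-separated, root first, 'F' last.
Walk down from root: E -> B -> F

Answer: E B F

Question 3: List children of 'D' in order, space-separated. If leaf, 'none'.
Answer: none

Derivation:
Node D's children (from adjacency): (leaf)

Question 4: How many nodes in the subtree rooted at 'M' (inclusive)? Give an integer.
Subtree rooted at M contains: D, M
Count = 2

Answer: 2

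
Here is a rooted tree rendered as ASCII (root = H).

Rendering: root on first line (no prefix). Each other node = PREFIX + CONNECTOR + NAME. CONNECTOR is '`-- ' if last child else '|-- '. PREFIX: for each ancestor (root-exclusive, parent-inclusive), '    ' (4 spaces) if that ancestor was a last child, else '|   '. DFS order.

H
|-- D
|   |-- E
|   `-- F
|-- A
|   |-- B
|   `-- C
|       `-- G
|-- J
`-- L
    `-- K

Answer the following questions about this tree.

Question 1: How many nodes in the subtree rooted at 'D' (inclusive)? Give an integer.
Answer: 3

Derivation:
Subtree rooted at D contains: D, E, F
Count = 3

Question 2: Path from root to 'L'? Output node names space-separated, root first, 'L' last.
Walk down from root: H -> L

Answer: H L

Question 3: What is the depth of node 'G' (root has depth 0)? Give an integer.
Answer: 3

Derivation:
Path from root to G: H -> A -> C -> G
Depth = number of edges = 3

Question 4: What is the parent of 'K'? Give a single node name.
Answer: L

Derivation:
Scan adjacency: K appears as child of L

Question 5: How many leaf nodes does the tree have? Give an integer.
Leaves (nodes with no children): B, E, F, G, J, K

Answer: 6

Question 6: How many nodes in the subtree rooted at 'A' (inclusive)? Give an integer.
Answer: 4

Derivation:
Subtree rooted at A contains: A, B, C, G
Count = 4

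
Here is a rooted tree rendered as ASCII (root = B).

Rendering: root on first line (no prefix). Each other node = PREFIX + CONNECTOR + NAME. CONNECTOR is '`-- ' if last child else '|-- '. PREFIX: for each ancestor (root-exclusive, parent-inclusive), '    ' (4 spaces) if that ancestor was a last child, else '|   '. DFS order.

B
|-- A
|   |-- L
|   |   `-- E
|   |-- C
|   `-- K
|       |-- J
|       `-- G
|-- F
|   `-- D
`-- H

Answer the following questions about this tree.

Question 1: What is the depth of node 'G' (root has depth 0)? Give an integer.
Path from root to G: B -> A -> K -> G
Depth = number of edges = 3

Answer: 3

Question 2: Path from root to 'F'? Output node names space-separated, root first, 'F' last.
Answer: B F

Derivation:
Walk down from root: B -> F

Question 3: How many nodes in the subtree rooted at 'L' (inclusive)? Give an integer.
Answer: 2

Derivation:
Subtree rooted at L contains: E, L
Count = 2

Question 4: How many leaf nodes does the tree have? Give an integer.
Answer: 6

Derivation:
Leaves (nodes with no children): C, D, E, G, H, J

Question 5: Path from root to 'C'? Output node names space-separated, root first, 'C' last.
Answer: B A C

Derivation:
Walk down from root: B -> A -> C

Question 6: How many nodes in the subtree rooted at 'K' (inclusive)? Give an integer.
Answer: 3

Derivation:
Subtree rooted at K contains: G, J, K
Count = 3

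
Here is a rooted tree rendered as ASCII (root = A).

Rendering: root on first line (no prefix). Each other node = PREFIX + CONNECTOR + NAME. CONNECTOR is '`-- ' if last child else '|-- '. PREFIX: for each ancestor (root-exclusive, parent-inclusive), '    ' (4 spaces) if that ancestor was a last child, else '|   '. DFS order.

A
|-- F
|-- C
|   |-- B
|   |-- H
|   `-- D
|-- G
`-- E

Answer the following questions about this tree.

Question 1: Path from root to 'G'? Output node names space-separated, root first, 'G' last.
Answer: A G

Derivation:
Walk down from root: A -> G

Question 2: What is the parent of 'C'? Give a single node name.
Answer: A

Derivation:
Scan adjacency: C appears as child of A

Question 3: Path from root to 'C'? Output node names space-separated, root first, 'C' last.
Answer: A C

Derivation:
Walk down from root: A -> C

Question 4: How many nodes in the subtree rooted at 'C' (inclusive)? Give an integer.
Answer: 4

Derivation:
Subtree rooted at C contains: B, C, D, H
Count = 4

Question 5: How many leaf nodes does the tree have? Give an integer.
Answer: 6

Derivation:
Leaves (nodes with no children): B, D, E, F, G, H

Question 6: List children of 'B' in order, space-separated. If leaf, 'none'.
Node B's children (from adjacency): (leaf)

Answer: none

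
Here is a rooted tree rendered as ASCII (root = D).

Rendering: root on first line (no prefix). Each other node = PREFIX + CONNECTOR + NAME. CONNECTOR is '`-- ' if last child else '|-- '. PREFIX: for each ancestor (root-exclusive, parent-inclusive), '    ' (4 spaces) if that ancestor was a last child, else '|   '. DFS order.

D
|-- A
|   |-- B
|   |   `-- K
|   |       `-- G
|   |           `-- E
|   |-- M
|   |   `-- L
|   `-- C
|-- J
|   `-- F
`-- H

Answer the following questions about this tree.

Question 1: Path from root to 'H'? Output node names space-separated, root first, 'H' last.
Walk down from root: D -> H

Answer: D H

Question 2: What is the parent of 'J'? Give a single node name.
Scan adjacency: J appears as child of D

Answer: D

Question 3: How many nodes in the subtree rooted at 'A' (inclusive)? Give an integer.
Subtree rooted at A contains: A, B, C, E, G, K, L, M
Count = 8

Answer: 8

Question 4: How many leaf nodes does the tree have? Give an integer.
Leaves (nodes with no children): C, E, F, H, L

Answer: 5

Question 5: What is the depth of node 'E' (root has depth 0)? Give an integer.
Answer: 5

Derivation:
Path from root to E: D -> A -> B -> K -> G -> E
Depth = number of edges = 5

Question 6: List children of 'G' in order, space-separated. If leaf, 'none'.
Answer: E

Derivation:
Node G's children (from adjacency): E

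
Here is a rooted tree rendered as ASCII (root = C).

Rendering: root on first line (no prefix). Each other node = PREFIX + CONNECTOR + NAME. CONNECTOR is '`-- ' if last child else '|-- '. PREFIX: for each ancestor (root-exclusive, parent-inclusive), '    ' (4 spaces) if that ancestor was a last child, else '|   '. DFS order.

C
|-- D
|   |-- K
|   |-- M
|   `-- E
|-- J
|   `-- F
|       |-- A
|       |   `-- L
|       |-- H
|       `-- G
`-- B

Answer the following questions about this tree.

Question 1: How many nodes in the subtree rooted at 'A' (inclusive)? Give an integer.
Subtree rooted at A contains: A, L
Count = 2

Answer: 2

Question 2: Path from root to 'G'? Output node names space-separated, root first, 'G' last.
Walk down from root: C -> J -> F -> G

Answer: C J F G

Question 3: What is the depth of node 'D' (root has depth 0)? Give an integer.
Answer: 1

Derivation:
Path from root to D: C -> D
Depth = number of edges = 1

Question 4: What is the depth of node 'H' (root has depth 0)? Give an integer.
Answer: 3

Derivation:
Path from root to H: C -> J -> F -> H
Depth = number of edges = 3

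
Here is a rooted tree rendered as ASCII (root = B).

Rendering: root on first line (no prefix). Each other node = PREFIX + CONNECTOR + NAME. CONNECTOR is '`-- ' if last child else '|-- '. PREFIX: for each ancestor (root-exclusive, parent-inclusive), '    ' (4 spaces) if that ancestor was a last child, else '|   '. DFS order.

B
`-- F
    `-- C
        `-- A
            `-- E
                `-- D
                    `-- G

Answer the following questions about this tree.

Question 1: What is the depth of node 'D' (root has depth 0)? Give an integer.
Answer: 5

Derivation:
Path from root to D: B -> F -> C -> A -> E -> D
Depth = number of edges = 5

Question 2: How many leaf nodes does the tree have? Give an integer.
Leaves (nodes with no children): G

Answer: 1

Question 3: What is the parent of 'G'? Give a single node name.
Scan adjacency: G appears as child of D

Answer: D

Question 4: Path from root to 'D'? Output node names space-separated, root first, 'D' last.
Answer: B F C A E D

Derivation:
Walk down from root: B -> F -> C -> A -> E -> D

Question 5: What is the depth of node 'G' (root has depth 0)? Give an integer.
Answer: 6

Derivation:
Path from root to G: B -> F -> C -> A -> E -> D -> G
Depth = number of edges = 6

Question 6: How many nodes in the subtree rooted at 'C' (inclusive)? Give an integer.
Answer: 5

Derivation:
Subtree rooted at C contains: A, C, D, E, G
Count = 5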